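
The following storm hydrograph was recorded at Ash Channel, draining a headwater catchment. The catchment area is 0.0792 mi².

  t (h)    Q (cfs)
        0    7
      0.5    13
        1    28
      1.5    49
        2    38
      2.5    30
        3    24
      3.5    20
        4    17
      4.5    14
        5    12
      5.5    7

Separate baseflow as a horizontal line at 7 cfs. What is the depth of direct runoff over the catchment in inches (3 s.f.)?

Direct runoff: 0.0, 6.0, 21.0, 42.0, 31.0, 23.0, 17.0, 13.0, 10.0, 7.0, 5.0, 0.0 cfs; ΣQ_DR = 175.0 cfs.
V = ΣQ_DR · Δt = 175.0 × 1800 s = 3.150 × 10^5 ft³.
Over A = 0.0792 mi², depth = V / A = 1.71 in.

d ≈ 1.71 in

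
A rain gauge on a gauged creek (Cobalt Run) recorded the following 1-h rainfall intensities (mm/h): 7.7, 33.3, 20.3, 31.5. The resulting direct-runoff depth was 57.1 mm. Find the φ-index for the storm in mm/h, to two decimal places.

Only the 3 blocks with intensity above φ contribute runoff: 33.3, 20.3, 31.5 mm/h.
Σ(I−φ)·Δt = d  ⇒  (33.3+20.3+31.5 − 3φ)·1 = 57.1
φ = (85.10 − 57.1/1) / 3 = 9.33 mm/h.

φ ≈ 9.33 mm/h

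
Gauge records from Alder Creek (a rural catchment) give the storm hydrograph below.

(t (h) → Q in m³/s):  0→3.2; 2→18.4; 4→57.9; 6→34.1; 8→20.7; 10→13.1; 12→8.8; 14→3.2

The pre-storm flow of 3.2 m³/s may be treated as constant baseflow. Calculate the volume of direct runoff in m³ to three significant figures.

V ≈ 9.63 × 10^5 m³

Direct-runoff ordinates (Q − Q_b): 0.0, 15.2, 54.7, 30.9, 17.5, 9.9, 5.6, 0.0 m³/s.
ΣQ_DR = 133.8 m³/s.
With Δt = 2 h = 7200 s, V = ΣQ_DR · Δt = 133.8 × 7200 = 9.63 × 10^5 m³.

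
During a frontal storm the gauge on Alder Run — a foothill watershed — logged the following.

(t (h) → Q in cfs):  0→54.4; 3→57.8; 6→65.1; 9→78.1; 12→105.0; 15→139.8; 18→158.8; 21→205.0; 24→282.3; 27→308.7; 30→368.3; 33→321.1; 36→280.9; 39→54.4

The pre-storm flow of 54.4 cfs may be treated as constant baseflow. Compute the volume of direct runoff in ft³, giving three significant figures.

Direct-runoff ordinates (Q − Q_b): 0.0, 3.4, 10.7, 23.7, 50.6, 85.4, 104.4, 150.6, 227.9, 254.3, 313.9, 266.7, 226.5, 0.0 cfs.
ΣQ_DR = 1718 cfs.
With Δt = 3 h = 10800 s, V = ΣQ_DR · Δt = 1718 × 10800 = 1.86 × 10^7 ft³.

V ≈ 1.86 × 10^7 ft³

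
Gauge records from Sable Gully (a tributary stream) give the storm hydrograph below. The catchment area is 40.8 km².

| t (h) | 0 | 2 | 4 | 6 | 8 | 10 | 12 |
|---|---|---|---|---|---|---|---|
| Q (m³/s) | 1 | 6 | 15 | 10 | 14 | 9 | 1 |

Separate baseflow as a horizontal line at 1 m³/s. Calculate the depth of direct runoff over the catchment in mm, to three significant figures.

Direct runoff: 0.0, 5.0, 14.0, 9.0, 13.0, 8.0, 0.0 m³/s; ΣQ_DR = 49.00 m³/s.
V = ΣQ_DR · Δt = 49.00 × 7200 s = 3.528 × 10^5 m³.
Over A = 40.8 km², depth = V / A = 8.65 mm.

d ≈ 8.65 mm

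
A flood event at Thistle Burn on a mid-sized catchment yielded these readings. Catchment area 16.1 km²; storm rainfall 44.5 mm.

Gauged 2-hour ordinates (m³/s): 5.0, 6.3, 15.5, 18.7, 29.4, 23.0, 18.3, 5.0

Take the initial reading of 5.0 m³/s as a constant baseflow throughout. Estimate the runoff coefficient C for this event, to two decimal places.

C ≈ 0.82

ΣQ_DR = 81.20 m³/s; V = ΣQ_DR·Δt = 5.846 × 10^5 m³.
Runoff depth d = V / A = 36.31 mm.
C = d / P = 36.31 / 44.5 = 0.82.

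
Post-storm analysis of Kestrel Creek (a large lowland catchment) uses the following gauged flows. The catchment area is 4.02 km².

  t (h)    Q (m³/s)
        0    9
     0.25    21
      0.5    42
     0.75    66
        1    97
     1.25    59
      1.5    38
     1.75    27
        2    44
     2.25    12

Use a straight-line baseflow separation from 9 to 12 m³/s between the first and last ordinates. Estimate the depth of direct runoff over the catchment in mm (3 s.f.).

Direct runoff: 0.00, 11.67, 32.33, 56.00, 86.67, 48.33, 27.00, 15.67, 32.33, 0.00 m³/s; ΣQ_DR = 310.0 m³/s.
V = ΣQ_DR · Δt = 310.0 × 900 s = 2.790 × 10^5 m³.
Over A = 4.02 km², depth = V / A = 69.4 mm.

d ≈ 69.4 mm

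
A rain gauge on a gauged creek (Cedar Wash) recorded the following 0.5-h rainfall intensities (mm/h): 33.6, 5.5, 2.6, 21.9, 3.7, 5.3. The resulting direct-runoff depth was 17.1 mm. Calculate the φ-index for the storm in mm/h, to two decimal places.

Only the 2 blocks with intensity above φ contribute runoff: 33.6, 21.9 mm/h.
Σ(I−φ)·Δt = d  ⇒  (33.6+21.9 − 2φ)·0.5 = 17.1
φ = (55.50 − 17.1/0.5) / 2 = 10.65 mm/h.

φ ≈ 10.65 mm/h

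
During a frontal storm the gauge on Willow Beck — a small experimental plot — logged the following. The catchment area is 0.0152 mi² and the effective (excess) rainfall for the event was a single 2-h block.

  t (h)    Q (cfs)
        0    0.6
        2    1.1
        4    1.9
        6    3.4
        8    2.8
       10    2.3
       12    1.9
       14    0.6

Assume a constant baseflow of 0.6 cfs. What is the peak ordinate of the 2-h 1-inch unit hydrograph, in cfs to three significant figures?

U_p ≈ 1.40 cfs

Direct runoff: 0.0, 0.5, 1.3, 2.8, 2.2, 1.7, 1.3, 0.0 cfs; ΣQ_DR = 9.800 cfs, peak = 2.8 cfs.
Runoff depth d = ΣQ_DR·Δt / A = 9.800 × 7200 / (0.0152 mi²) = 1.998 in.
The 1-inch UH is the DRH scaled by (1 in)/d, so U_p = 2.8 × 1/1.998 = 1.40 cfs.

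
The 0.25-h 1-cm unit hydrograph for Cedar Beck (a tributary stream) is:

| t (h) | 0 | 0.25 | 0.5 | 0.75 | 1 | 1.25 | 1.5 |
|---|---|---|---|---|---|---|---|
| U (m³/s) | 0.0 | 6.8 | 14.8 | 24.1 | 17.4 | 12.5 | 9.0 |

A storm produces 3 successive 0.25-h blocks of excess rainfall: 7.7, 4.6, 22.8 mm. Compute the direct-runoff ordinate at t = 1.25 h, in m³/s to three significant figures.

By discrete convolution, Q_j = Σ (P_i / 10 mm) · U_{j−i}.
At t = 1.25 h (j=5): Q = (7.7/10)·12.5 + (4.6/10)·17.4 + (22.8/10)·24.1 = 72.6 m³/s.

Q ≈ 72.6 m³/s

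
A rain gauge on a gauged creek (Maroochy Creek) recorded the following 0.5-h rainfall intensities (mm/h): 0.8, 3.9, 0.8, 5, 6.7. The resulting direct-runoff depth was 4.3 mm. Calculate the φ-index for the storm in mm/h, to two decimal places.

φ ≈ 2.33 mm/h

Only the 3 blocks with intensity above φ contribute runoff: 3.9, 5, 6.7 mm/h.
Σ(I−φ)·Δt = d  ⇒  (3.9+5+6.7 − 3φ)·0.5 = 4.3
φ = (15.60 − 4.3/0.5) / 3 = 2.33 mm/h.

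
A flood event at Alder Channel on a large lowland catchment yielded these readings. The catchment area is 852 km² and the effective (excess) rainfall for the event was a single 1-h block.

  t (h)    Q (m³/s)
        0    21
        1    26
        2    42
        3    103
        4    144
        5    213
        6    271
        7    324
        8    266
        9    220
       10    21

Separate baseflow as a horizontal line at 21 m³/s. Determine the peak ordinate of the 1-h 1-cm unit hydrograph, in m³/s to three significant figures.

U_p ≈ 505 m³/s

Direct runoff: 0.0, 5.0, 21.0, 82.0, 123.0, 192.0, 250.0, 303.0, 245.0, 199.0, 0.0 m³/s; ΣQ_DR = 1420 m³/s, peak = 303.0 m³/s.
Runoff depth d = ΣQ_DR·Δt / A = 1420 × 3600 / (852 km²) = 6.000 mm.
The 1-cm UH is the DRH scaled by (10 mm)/d, so U_p = 303.0 × 10/6.000 = 505 m³/s.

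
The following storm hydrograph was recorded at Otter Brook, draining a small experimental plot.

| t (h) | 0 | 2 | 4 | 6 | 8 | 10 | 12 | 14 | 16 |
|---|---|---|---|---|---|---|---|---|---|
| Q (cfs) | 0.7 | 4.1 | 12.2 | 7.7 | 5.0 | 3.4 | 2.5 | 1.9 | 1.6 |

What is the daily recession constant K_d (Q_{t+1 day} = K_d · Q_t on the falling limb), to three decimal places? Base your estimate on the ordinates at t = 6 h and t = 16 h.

K_d ≈ 0.023

Between t = 6 h and t = 16 h the flow falls from 7.7 to 1.6 cfs over 5×2 h = 10 h.
Per-interval ratio K = (1.6/7.7)^(1/5) = 0.7303; K_d = K^(24/2) = 0.023.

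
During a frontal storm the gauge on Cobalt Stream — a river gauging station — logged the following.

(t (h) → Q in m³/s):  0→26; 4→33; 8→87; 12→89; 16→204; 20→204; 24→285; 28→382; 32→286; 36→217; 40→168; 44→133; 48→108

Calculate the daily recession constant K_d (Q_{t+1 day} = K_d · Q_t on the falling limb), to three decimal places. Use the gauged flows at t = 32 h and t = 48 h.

Between t = 32 h and t = 48 h the flow falls from 286 to 108 m³/s over 4×4 h = 16 h.
Per-interval ratio K = (108/286)^(1/4) = 0.7839; K_d = K^(24/4) = 0.232.

K_d ≈ 0.232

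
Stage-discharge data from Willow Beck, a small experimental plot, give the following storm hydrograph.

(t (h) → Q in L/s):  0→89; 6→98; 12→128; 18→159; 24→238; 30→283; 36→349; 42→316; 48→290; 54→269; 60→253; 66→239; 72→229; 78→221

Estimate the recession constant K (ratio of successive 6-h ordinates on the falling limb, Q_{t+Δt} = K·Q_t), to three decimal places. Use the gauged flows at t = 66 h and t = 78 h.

Using the recession-limb readings at t = 66 h and t = 78 h: Q falls from 239 to 221 L/s over 2 intervals.
K = (Q₂/Q₁)^(1/2) = (221/239)^(1/2) = 0.962.

K ≈ 0.962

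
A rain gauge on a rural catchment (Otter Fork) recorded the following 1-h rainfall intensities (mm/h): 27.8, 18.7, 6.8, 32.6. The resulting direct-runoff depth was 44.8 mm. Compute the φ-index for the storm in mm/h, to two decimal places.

φ ≈ 11.43 mm/h

Only the 3 blocks with intensity above φ contribute runoff: 27.8, 18.7, 32.6 mm/h.
Σ(I−φ)·Δt = d  ⇒  (27.8+18.7+32.6 − 3φ)·1 = 44.8
φ = (79.10 − 44.8/1) / 3 = 11.43 mm/h.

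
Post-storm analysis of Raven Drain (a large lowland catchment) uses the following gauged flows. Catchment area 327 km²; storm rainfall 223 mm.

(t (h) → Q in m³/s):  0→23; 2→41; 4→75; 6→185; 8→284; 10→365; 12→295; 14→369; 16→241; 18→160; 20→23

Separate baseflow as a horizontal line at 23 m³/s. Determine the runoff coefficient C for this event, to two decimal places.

ΣQ_DR = 1808 m³/s; V = ΣQ_DR·Δt = 1.302 × 10^7 m³.
Runoff depth d = V / A = 39.81 mm.
C = d / P = 39.81 / 223 = 0.18.

C ≈ 0.18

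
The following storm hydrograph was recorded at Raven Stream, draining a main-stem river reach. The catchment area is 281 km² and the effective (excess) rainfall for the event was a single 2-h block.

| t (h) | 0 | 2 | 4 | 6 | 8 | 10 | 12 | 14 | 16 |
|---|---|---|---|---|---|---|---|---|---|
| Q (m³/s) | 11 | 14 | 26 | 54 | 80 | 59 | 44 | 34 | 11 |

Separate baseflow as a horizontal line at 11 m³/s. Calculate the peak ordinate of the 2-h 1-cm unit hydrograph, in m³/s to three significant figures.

U_p ≈ 115 m³/s

Direct runoff: 0.0, 3.0, 15.0, 43.0, 69.0, 48.0, 33.0, 23.0, 0.0 m³/s; ΣQ_DR = 234.0 m³/s, peak = 69.0 m³/s.
Runoff depth d = ΣQ_DR·Δt / A = 234.0 × 7200 / (281 km²) = 5.996 mm.
The 1-cm UH is the DRH scaled by (10 mm)/d, so U_p = 69.0 × 10/5.996 = 115 m³/s.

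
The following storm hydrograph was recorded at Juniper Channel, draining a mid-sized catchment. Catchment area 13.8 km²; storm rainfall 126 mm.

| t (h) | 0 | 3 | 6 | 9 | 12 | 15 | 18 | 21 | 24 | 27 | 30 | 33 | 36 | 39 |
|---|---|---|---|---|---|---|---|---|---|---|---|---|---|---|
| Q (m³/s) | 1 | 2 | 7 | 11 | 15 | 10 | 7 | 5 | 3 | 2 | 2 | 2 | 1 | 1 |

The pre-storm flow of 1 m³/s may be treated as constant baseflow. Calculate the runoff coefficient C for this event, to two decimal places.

C ≈ 0.34

ΣQ_DR = 55.00 m³/s; V = ΣQ_DR·Δt = 5.940 × 10^5 m³.
Runoff depth d = V / A = 43.04 mm.
C = d / P = 43.04 / 126 = 0.34.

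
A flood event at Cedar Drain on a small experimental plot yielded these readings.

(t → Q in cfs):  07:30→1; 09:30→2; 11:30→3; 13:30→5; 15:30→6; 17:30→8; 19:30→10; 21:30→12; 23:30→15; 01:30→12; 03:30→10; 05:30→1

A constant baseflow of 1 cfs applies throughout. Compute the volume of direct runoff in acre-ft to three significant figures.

Direct-runoff ordinates (Q − Q_b): 0.0, 1.0, 2.0, 4.0, 5.0, 7.0, 9.0, 11.0, 14.0, 11.0, 9.0, 0.0 cfs.
ΣQ_DR = 73.00 cfs.
With Δt = 2 h = 7200 s, V = ΣQ_DR · Δt = 73.00 × 7200 = 5.26 × 10^5 ft³ = 12.1 acre-ft.

V ≈ 12.1 acre-ft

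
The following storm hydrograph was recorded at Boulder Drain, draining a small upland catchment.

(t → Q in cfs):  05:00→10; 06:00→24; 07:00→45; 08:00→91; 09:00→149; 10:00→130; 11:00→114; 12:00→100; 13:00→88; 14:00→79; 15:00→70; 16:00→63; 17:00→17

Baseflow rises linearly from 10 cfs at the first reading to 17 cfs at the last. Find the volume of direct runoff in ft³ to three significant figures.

V ≈ 2.90 × 10^6 ft³

Direct-runoff ordinates (Q − Q_b): 0.00, 13.42, 33.83, 79.25, 136.67, 117.08, 100.50, 85.92, 73.33, 63.75, 54.17, 46.58, 0.00 cfs.
ΣQ_DR = 804.5 cfs.
With Δt = 1 h = 3600 s, V = ΣQ_DR · Δt = 804.5 × 3600 = 2.90 × 10^6 ft³.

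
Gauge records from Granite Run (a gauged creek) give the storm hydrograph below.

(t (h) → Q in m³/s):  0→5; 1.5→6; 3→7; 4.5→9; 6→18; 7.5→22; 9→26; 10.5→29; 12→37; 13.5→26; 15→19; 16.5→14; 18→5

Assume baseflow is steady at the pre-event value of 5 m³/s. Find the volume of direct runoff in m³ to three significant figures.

Direct-runoff ordinates (Q − Q_b): 0.0, 1.0, 2.0, 4.0, 13.0, 17.0, 21.0, 24.0, 32.0, 21.0, 14.0, 9.0, 0.0 m³/s.
ΣQ_DR = 158.0 m³/s.
With Δt = 1.5 h = 5400 s, V = ΣQ_DR · Δt = 158.0 × 5400 = 8.53 × 10^5 m³.

V ≈ 8.53 × 10^5 m³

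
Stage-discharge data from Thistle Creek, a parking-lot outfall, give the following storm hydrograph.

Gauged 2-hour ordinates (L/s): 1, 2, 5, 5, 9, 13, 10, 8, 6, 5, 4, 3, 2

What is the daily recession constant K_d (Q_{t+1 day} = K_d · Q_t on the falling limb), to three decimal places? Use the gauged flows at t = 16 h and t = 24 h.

K_d ≈ 0.037

Between t = 16 h and t = 24 h the flow falls from 6 to 2 L/s over 4×2 h = 8 h.
Per-interval ratio K = (2/6)^(1/4) = 0.7598; K_d = K^(24/2) = 0.037.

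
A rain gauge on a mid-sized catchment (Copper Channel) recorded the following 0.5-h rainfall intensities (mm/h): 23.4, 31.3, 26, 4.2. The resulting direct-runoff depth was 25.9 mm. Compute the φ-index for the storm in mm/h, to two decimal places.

Only the 3 blocks with intensity above φ contribute runoff: 23.4, 31.3, 26 mm/h.
Σ(I−φ)·Δt = d  ⇒  (23.4+31.3+26 − 3φ)·0.5 = 25.9
φ = (80.70 − 25.9/0.5) / 3 = 9.63 mm/h.

φ ≈ 9.63 mm/h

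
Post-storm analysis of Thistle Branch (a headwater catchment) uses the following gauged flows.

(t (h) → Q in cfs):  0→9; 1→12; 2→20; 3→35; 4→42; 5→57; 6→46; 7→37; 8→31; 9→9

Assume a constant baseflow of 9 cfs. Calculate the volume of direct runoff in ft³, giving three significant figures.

Direct-runoff ordinates (Q − Q_b): 0.0, 3.0, 11.0, 26.0, 33.0, 48.0, 37.0, 28.0, 22.0, 0.0 cfs.
ΣQ_DR = 208.0 cfs.
With Δt = 1 h = 3600 s, V = ΣQ_DR · Δt = 208.0 × 3600 = 7.49 × 10^5 ft³.

V ≈ 7.49 × 10^5 ft³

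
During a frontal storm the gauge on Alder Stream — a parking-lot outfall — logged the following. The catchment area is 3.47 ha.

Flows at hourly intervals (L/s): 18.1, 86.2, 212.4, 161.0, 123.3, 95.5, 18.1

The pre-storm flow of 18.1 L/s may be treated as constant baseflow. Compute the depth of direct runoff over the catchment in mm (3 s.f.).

d ≈ 61.0 mm

Direct runoff: 0.0, 68.1, 194.3, 142.9, 105.2, 77.4, 0.0 L/s; ΣQ_DR = 587.9 L/s.
V = ΣQ_DR · Δt = 587.9 × 3600 s = 2.116 × 10^6 L.
Over A = 3.47 ha, depth = V / A = 61.0 mm.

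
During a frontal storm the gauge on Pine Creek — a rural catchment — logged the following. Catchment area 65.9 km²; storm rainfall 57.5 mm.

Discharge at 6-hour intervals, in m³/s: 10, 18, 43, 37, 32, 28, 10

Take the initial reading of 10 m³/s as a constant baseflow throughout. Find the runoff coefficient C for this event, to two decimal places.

C ≈ 0.62

ΣQ_DR = 108.0 m³/s; V = ΣQ_DR·Δt = 2.333 × 10^6 m³.
Runoff depth d = V / A = 35.40 mm.
C = d / P = 35.40 / 57.5 = 0.62.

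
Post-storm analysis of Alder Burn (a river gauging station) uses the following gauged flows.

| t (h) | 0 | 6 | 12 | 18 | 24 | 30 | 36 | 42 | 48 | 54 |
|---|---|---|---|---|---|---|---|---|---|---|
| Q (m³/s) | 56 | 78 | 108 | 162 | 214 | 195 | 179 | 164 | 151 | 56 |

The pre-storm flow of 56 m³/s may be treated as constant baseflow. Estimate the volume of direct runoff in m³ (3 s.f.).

V ≈ 1.73 × 10^7 m³

Direct-runoff ordinates (Q − Q_b): 0.0, 22.0, 52.0, 106.0, 158.0, 139.0, 123.0, 108.0, 95.0, 0.0 m³/s.
ΣQ_DR = 803.0 m³/s.
With Δt = 6 h = 21600 s, V = ΣQ_DR · Δt = 803.0 × 21600 = 1.73 × 10^7 m³.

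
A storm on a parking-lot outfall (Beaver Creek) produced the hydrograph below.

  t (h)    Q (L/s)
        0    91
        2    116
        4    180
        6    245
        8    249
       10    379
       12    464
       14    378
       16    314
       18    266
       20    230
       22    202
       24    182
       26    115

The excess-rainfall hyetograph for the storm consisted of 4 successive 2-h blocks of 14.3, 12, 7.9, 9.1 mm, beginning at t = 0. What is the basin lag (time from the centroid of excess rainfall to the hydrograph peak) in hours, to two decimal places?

t_L ≈ 8.45 h

Centroid of excess rainfall: t_c = Σ P_i·t̄_i / ΣP_i = 3.5450 h (block centres at 1, 3, 5, 7 h).
Hydrograph peak occurs at t = 12 h, so basin lag t_L = 12 − 3.5450 = 8.45 h.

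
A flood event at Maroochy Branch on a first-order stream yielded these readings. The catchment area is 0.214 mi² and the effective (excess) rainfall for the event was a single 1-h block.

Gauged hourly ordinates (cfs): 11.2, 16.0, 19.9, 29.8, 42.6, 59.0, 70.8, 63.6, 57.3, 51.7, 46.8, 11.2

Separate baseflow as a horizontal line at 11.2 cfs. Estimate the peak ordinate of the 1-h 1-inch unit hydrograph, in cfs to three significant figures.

Direct runoff: 0.0, 4.8, 8.7, 18.6, 31.4, 47.8, 59.6, 52.4, 46.1, 40.5, 35.6, 0.0 cfs; ΣQ_DR = 345.5 cfs, peak = 59.6 cfs.
Runoff depth d = ΣQ_DR·Δt / A = 345.5 × 3600 / (0.214 mi²) = 2.502 in.
The 1-inch UH is the DRH scaled by (1 in)/d, so U_p = 59.6 × 1/2.502 = 23.8 cfs.

U_p ≈ 23.8 cfs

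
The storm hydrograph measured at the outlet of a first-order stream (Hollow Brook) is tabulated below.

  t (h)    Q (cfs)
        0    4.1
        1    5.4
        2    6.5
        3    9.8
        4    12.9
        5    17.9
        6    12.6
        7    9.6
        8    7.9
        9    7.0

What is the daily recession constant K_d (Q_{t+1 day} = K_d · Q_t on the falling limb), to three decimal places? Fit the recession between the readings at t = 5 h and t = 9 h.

K_d ≈ 0.004

Between t = 5 h and t = 9 h the flow falls from 17.9 to 7.0 cfs over 4×1 h = 4 h.
Per-interval ratio K = (7.0/17.9)^(1/4) = 0.7908; K_d = K^(24/1) = 0.004.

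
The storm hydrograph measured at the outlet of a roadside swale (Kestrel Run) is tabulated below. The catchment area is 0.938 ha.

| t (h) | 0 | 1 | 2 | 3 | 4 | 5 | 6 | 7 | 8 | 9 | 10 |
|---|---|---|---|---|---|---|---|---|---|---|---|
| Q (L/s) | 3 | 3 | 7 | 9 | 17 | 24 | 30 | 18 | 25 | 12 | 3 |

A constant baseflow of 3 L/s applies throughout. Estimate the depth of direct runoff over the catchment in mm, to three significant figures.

Direct runoff: 0.0, 0.0, 4.0, 6.0, 14.0, 21.0, 27.0, 15.0, 22.0, 9.0, 0.0 L/s; ΣQ_DR = 118.0 L/s.
V = ΣQ_DR · Δt = 118.0 × 3600 s = 4.248 × 10^5 L.
Over A = 0.938 ha, depth = V / A = 45.3 mm.

d ≈ 45.3 mm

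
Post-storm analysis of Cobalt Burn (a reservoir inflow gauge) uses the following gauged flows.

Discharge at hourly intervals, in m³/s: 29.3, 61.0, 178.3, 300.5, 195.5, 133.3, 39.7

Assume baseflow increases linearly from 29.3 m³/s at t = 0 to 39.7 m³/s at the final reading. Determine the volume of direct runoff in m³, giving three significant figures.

Direct-runoff ordinates (Q − Q_b): 0.00, 29.97, 145.53, 266.00, 159.27, 95.33, 0.00 m³/s.
ΣQ_DR = 696.1 m³/s.
With Δt = 1 h = 3600 s, V = ΣQ_DR · Δt = 696.1 × 3600 = 2.51 × 10^6 m³.

V ≈ 2.51 × 10^6 m³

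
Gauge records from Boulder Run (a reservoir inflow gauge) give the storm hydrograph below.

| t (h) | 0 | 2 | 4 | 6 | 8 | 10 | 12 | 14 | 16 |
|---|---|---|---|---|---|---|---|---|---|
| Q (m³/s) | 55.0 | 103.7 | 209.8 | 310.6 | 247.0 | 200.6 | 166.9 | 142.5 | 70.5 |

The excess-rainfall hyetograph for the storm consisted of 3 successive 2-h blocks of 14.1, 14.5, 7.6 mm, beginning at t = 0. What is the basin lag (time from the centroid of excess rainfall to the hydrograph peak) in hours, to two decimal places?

t_L ≈ 3.36 h

Centroid of excess rainfall: t_c = Σ P_i·t̄_i / ΣP_i = 2.6409 h (block centres at 1, 3, 5 h).
Hydrograph peak occurs at t = 6 h, so basin lag t_L = 6 − 2.6409 = 3.36 h.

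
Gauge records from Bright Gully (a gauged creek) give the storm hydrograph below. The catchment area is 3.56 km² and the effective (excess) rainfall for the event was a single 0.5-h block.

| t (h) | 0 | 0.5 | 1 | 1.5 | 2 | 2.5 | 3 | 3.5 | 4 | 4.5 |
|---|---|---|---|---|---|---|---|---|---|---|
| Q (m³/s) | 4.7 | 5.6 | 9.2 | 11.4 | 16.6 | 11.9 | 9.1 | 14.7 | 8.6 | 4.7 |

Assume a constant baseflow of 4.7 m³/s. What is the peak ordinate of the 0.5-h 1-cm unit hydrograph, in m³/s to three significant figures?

Direct runoff: 0.0, 0.9, 4.5, 6.7, 11.9, 7.2, 4.4, 10.0, 3.9, 0.0 m³/s; ΣQ_DR = 49.50 m³/s, peak = 11.9 m³/s.
Runoff depth d = ΣQ_DR·Δt / A = 49.50 × 1800 / (3.56 km²) = 25.03 mm.
The 1-cm UH is the DRH scaled by (10 mm)/d, so U_p = 11.9 × 10/25.03 = 4.75 m³/s.

U_p ≈ 4.75 m³/s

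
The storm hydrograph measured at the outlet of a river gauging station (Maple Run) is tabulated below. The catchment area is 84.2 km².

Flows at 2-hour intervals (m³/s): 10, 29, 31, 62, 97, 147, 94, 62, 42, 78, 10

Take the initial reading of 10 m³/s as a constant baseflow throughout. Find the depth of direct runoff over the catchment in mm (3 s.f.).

d ≈ 47.2 mm

Direct runoff: 0.0, 19.0, 21.0, 52.0, 87.0, 137.0, 84.0, 52.0, 32.0, 68.0, 0.0 m³/s; ΣQ_DR = 552.0 m³/s.
V = ΣQ_DR · Δt = 552.0 × 7200 s = 3.974 × 10^6 m³.
Over A = 84.2 km², depth = V / A = 47.2 mm.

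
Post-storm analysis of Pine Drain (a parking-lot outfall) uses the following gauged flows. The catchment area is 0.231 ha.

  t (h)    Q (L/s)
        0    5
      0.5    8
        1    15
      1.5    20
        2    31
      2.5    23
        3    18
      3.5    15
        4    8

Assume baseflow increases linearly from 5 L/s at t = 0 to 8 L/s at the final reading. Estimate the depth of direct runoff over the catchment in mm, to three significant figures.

d ≈ 65.8 mm

Direct runoff: 0.00, 2.62, 9.25, 13.88, 24.50, 16.12, 10.75, 7.38, 0.00 L/s; ΣQ_DR = 84.50 L/s.
V = ΣQ_DR · Δt = 84.50 × 1800 s = 1.521 × 10^5 L.
Over A = 0.231 ha, depth = V / A = 65.8 mm.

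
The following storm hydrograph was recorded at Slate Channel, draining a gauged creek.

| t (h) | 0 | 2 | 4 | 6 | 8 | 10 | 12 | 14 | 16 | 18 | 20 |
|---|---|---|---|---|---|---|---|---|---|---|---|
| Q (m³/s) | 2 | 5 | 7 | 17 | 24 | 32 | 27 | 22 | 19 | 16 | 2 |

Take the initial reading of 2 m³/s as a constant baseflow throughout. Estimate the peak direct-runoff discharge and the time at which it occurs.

Q_p = 30.0 m³/s at t = 10 h

Subtracting baseflow gives direct-runoff ordinates: 0.0, 3.0, 5.0, 15.0, 22.0, 30.0, 25.0, 20.0, 17.0, 14.0, 0.0 m³/s.
The maximum is 30.0 m³/s, occurring at the reading for t = 10 h.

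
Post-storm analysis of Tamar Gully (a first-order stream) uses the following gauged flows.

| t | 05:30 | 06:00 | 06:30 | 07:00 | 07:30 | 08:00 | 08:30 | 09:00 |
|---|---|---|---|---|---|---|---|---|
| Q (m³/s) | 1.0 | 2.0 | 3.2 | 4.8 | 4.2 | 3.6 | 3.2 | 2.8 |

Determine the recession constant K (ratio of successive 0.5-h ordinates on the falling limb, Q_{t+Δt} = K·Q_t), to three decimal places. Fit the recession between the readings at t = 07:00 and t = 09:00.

Using the recession-limb readings at t = 07:00 and t = 09:00: Q falls from 4.8 to 2.8 m³/s over 4 intervals.
K = (Q₂/Q₁)^(1/4) = (2.8/4.8)^(1/4) = 0.874.

K ≈ 0.874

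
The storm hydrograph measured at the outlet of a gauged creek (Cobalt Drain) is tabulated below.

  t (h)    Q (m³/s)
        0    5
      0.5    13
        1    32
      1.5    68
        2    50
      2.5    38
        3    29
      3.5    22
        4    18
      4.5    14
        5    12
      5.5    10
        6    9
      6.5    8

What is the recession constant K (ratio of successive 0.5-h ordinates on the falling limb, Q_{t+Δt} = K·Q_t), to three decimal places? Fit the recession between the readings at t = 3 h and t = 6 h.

Using the recession-limb readings at t = 3 h and t = 6 h: Q falls from 29 to 9 m³/s over 6 intervals.
K = (Q₂/Q₁)^(1/6) = (9/29)^(1/6) = 0.823.

K ≈ 0.823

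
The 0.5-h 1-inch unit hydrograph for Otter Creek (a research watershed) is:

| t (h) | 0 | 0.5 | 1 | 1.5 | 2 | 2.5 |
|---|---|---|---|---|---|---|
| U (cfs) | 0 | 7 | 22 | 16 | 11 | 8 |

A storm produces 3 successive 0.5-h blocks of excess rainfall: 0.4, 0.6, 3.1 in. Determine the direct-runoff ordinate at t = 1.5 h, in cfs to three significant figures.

Q ≈ 41.3 cfs

By discrete convolution, Q_j = Σ (P_i / 1 in) · U_{j−i}.
At t = 1.5 h (j=3): Q = (0.4/1)·16 + (0.6/1)·22 + (3.1/1)·7 = 41.3 cfs.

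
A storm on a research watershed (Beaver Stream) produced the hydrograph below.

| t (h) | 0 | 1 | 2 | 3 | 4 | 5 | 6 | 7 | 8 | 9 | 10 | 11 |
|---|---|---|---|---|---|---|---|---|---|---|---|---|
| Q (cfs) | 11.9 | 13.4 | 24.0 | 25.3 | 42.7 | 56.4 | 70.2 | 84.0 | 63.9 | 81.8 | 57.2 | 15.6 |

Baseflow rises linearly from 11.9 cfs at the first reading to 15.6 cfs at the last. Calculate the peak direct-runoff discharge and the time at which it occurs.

Q_p = 69.75 cfs at t = 7 h

Subtracting baseflow gives direct-runoff ordinates: 0.00, 1.16, 11.43, 12.39, 29.45, 42.82, 56.28, 69.75, 49.31, 66.87, 41.94, 0.00 cfs.
The maximum is 69.75 cfs, occurring at the reading for t = 7 h.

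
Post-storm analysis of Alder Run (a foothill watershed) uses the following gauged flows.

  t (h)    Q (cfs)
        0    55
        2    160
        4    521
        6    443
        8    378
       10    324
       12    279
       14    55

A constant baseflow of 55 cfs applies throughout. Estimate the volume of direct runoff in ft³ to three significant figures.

V ≈ 1.28 × 10^7 ft³

Direct-runoff ordinates (Q − Q_b): 0.0, 105.0, 466.0, 388.0, 323.0, 269.0, 224.0, 0.0 cfs.
ΣQ_DR = 1775 cfs.
With Δt = 2 h = 7200 s, V = ΣQ_DR · Δt = 1775 × 7200 = 1.28 × 10^7 ft³.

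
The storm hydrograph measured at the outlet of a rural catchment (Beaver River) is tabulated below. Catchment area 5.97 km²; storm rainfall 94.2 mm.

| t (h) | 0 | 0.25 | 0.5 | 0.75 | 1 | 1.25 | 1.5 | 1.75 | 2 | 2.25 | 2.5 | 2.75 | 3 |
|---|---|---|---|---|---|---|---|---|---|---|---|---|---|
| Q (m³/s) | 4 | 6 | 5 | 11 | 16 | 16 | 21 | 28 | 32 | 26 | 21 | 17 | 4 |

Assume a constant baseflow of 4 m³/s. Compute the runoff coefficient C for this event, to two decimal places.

C ≈ 0.25

ΣQ_DR = 155.0 m³/s; V = ΣQ_DR·Δt = 1.395 × 10^5 m³.
Runoff depth d = V / A = 23.37 mm.
C = d / P = 23.37 / 94.2 = 0.25.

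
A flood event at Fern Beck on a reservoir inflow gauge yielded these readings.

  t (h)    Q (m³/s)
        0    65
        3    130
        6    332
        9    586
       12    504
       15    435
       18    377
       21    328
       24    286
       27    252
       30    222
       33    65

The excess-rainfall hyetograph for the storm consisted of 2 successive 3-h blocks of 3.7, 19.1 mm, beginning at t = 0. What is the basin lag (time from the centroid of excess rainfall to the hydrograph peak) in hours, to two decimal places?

t_L ≈ 4.99 h

Centroid of excess rainfall: t_c = Σ P_i·t̄_i / ΣP_i = 4.0132 h (block centres at 1.5, 4.5 h).
Hydrograph peak occurs at t = 9 h, so basin lag t_L = 9 − 4.0132 = 4.99 h.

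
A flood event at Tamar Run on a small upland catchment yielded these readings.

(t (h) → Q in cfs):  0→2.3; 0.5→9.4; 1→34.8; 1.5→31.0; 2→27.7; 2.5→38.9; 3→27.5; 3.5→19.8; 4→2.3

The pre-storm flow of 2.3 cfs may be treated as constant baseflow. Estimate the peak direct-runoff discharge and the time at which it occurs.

Subtracting baseflow gives direct-runoff ordinates: 0.0, 7.1, 32.5, 28.7, 25.4, 36.6, 25.2, 17.5, 0.0 cfs.
The maximum is 36.6 cfs, occurring at the reading for t = 2.5 h.

Q_p = 36.6 cfs at t = 2.5 h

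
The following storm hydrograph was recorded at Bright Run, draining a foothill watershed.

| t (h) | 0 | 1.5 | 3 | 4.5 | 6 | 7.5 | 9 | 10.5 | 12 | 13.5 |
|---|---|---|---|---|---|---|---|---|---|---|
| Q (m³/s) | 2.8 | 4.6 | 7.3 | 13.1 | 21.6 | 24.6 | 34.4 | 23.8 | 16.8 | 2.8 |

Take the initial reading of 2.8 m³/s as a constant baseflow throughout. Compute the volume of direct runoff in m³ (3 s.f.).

V ≈ 6.69 × 10^5 m³

Direct-runoff ordinates (Q − Q_b): 0.0, 1.8, 4.5, 10.3, 18.8, 21.8, 31.6, 21.0, 14.0, 0.0 m³/s.
ΣQ_DR = 123.8 m³/s.
With Δt = 1.5 h = 5400 s, V = ΣQ_DR · Δt = 123.8 × 5400 = 6.69 × 10^5 m³.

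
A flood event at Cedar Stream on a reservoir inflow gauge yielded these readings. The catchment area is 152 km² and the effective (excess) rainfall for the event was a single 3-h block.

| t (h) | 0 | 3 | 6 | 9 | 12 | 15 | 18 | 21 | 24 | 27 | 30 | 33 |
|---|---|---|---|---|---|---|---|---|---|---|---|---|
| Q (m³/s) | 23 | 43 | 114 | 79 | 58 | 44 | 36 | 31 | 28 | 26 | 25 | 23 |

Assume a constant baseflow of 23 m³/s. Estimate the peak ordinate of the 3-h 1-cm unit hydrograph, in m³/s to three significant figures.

U_p ≈ 50.4 m³/s

Direct runoff: 0.0, 20.0, 91.0, 56.0, 35.0, 21.0, 13.0, 8.0, 5.0, 3.0, 2.0, 0.0 m³/s; ΣQ_DR = 254.0 m³/s, peak = 91.0 m³/s.
Runoff depth d = ΣQ_DR·Δt / A = 254.0 × 10800 / (152 km²) = 18.05 mm.
The 1-cm UH is the DRH scaled by (10 mm)/d, so U_p = 91.0 × 10/18.05 = 50.4 m³/s.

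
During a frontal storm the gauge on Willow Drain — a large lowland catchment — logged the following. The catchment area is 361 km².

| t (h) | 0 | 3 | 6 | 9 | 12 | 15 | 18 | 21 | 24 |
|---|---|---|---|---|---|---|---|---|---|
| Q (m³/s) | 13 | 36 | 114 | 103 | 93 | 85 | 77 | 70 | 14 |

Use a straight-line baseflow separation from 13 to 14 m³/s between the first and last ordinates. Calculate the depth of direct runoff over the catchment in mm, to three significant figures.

d ≈ 14.5 mm

Direct runoff: 0.00, 22.88, 100.75, 89.62, 79.50, 71.38, 63.25, 56.12, 0.00 m³/s; ΣQ_DR = 483.5 m³/s.
V = ΣQ_DR · Δt = 483.5 × 10800 s = 5.222 × 10^6 m³.
Over A = 361 km², depth = V / A = 14.5 mm.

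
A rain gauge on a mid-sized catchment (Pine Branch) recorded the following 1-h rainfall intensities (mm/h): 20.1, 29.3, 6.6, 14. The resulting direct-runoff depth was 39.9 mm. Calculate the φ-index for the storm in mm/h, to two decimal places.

φ ≈ 7.83 mm/h

Only the 3 blocks with intensity above φ contribute runoff: 20.1, 29.3, 14 mm/h.
Σ(I−φ)·Δt = d  ⇒  (20.1+29.3+14 − 3φ)·1 = 39.9
φ = (63.40 − 39.9/1) / 3 = 7.83 mm/h.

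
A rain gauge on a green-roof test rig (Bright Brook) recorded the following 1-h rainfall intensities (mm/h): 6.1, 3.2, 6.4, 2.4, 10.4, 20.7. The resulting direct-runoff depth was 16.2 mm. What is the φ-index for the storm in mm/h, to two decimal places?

φ ≈ 7.45 mm/h

Only the 2 blocks with intensity above φ contribute runoff: 10.4, 20.7 mm/h.
Σ(I−φ)·Δt = d  ⇒  (10.4+20.7 − 2φ)·1 = 16.2
φ = (31.10 − 16.2/1) / 2 = 7.45 mm/h.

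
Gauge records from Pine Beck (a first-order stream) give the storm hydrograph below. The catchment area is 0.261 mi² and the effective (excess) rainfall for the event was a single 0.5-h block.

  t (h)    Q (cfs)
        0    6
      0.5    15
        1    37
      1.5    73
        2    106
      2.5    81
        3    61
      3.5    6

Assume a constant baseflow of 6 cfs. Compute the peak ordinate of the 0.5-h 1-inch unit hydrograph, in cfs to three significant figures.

U_p ≈ 100 cfs

Direct runoff: 0.0, 9.0, 31.0, 67.0, 100.0, 75.0, 55.0, 0.0 cfs; ΣQ_DR = 337.0 cfs, peak = 100.0 cfs.
Runoff depth d = ΣQ_DR·Δt / A = 337.0 × 1800 / (0.261 mi²) = 1.000 in.
The 1-inch UH is the DRH scaled by (1 in)/d, so U_p = 100.0 × 1/1.000 = 100 cfs.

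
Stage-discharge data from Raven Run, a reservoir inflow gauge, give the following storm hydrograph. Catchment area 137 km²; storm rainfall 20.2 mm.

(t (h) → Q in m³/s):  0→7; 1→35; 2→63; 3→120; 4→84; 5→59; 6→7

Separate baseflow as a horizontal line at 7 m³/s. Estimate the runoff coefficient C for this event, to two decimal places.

C ≈ 0.42

ΣQ_DR = 326.0 m³/s; V = ΣQ_DR·Δt = 1.174 × 10^6 m³.
Runoff depth d = V / A = 8.566 mm.
C = d / P = 8.566 / 20.2 = 0.42.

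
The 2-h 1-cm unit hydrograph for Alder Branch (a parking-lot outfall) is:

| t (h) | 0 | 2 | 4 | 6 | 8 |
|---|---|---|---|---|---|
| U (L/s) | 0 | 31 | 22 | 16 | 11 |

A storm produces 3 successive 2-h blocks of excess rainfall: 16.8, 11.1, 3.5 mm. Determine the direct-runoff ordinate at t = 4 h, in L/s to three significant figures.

Q ≈ 71.4 L/s

By discrete convolution, Q_j = Σ (P_i / 10 mm) · U_{j−i}.
At t = 4 h (j=2): Q = (16.8/10)·22 + (11.1/10)·31 + (3.5/10)·0 = 71.4 L/s.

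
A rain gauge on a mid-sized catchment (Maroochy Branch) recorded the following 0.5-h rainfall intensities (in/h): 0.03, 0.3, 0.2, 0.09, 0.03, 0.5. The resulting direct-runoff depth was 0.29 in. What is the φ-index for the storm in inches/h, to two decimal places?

Only the 3 blocks with intensity above φ contribute runoff: 0.3, 0.2, 0.5 in/h.
Σ(I−φ)·Δt = d  ⇒  (0.3+0.2+0.5 − 3φ)·0.5 = 0.29
φ = (1.000 − 0.29/0.5) / 3 = 0.14 in/h.

φ ≈ 0.14 in/h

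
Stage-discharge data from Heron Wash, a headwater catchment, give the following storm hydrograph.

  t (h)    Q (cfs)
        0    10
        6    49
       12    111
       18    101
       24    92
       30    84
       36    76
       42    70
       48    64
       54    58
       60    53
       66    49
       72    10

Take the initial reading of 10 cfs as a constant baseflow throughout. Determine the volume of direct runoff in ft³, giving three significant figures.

V ≈ 1.51 × 10^7 ft³

Direct-runoff ordinates (Q − Q_b): 0.0, 39.0, 101.0, 91.0, 82.0, 74.0, 66.0, 60.0, 54.0, 48.0, 43.0, 39.0, 0.0 cfs.
ΣQ_DR = 697.0 cfs.
With Δt = 6 h = 21600 s, V = ΣQ_DR · Δt = 697.0 × 21600 = 1.51 × 10^7 ft³.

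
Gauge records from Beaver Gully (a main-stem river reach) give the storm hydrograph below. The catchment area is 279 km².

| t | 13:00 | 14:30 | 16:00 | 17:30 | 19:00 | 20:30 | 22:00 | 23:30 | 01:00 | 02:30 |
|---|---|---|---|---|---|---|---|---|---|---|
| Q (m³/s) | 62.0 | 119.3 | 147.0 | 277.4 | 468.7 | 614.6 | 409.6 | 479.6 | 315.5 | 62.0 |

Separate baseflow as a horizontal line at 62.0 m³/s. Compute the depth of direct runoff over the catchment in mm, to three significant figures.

Direct runoff: 0.0, 57.3, 85.0, 215.4, 406.7, 552.6, 347.6, 417.6, 253.5, 0.0 m³/s; ΣQ_DR = 2336 m³/s.
V = ΣQ_DR · Δt = 2336 × 5400 s = 1.261 × 10^7 m³.
Over A = 279 km², depth = V / A = 45.2 mm.

d ≈ 45.2 mm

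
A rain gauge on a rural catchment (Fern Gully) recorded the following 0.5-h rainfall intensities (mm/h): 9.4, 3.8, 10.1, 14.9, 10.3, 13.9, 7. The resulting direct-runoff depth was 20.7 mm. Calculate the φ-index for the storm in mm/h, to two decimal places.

φ ≈ 4.03 mm/h

Only the 6 blocks with intensity above φ contribute runoff: 9.4, 10.1, 14.9, 10.3, 13.9, 7 mm/h.
Σ(I−φ)·Δt = d  ⇒  (9.4+10.1+14.9+10.3+13.9+7 − 6φ)·0.5 = 20.7
φ = (65.60 − 20.7/0.5) / 6 = 4.03 mm/h.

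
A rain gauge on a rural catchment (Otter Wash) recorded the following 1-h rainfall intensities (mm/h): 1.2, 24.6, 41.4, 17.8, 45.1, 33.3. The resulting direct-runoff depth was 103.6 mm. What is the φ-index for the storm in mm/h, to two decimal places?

Only the 5 blocks with intensity above φ contribute runoff: 24.6, 41.4, 17.8, 45.1, 33.3 mm/h.
Σ(I−φ)·Δt = d  ⇒  (24.6+41.4+17.8+45.1+33.3 − 5φ)·1 = 103.6
φ = (162.2 − 103.6/1) / 5 = 11.72 mm/h.

φ ≈ 11.72 mm/h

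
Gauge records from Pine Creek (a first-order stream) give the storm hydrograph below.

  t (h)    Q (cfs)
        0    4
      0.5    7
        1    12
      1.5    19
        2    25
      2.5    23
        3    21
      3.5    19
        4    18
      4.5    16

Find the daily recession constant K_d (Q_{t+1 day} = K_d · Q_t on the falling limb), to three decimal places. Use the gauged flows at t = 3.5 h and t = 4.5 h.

K_d ≈ 0.016

Between t = 3.5 h and t = 4.5 h the flow falls from 19 to 16 cfs over 2×0.5 h = 1 h.
Per-interval ratio K = (16/19)^(1/2) = 0.9177; K_d = K^(24/0.5) = 0.016.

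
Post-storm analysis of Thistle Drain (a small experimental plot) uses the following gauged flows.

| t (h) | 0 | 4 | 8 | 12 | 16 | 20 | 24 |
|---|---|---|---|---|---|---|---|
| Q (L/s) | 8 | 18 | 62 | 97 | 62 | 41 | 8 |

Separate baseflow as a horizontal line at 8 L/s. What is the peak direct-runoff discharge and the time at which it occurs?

Q_p = 89.0 L/s at t = 12 h

Subtracting baseflow gives direct-runoff ordinates: 0.0, 10.0, 54.0, 89.0, 54.0, 33.0, 0.0 L/s.
The maximum is 89.0 L/s, occurring at the reading for t = 12 h.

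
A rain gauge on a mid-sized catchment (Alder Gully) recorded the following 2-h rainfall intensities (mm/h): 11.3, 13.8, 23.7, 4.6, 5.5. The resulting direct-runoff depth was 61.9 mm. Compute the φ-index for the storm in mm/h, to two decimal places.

φ ≈ 5.95 mm/h

Only the 3 blocks with intensity above φ contribute runoff: 11.3, 13.8, 23.7 mm/h.
Σ(I−φ)·Δt = d  ⇒  (11.3+13.8+23.7 − 3φ)·2 = 61.9
φ = (48.80 − 61.9/2) / 3 = 5.95 mm/h.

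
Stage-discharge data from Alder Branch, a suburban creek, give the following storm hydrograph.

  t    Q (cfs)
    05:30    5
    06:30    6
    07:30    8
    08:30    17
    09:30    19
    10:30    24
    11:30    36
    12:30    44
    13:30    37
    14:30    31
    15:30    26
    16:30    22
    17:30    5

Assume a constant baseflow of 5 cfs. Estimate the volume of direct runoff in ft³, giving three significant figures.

V ≈ 7.74 × 10^5 ft³

Direct-runoff ordinates (Q − Q_b): 0.0, 1.0, 3.0, 12.0, 14.0, 19.0, 31.0, 39.0, 32.0, 26.0, 21.0, 17.0, 0.0 cfs.
ΣQ_DR = 215.0 cfs.
With Δt = 1 h = 3600 s, V = ΣQ_DR · Δt = 215.0 × 3600 = 7.74 × 10^5 ft³.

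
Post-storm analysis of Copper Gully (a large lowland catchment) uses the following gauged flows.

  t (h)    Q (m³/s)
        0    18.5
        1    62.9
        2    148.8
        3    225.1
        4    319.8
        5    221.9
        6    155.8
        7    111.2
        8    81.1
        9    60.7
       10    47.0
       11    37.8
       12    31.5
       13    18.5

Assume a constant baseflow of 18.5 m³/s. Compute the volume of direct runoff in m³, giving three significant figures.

Direct-runoff ordinates (Q − Q_b): 0.0, 44.4, 130.3, 206.6, 301.3, 203.4, 137.3, 92.7, 62.6, 42.2, 28.5, 19.3, 13.0, 0.0 m³/s.
ΣQ_DR = 1282 m³/s.
With Δt = 1 h = 3600 s, V = ΣQ_DR · Δt = 1282 × 3600 = 4.61 × 10^6 m³.

V ≈ 4.61 × 10^6 m³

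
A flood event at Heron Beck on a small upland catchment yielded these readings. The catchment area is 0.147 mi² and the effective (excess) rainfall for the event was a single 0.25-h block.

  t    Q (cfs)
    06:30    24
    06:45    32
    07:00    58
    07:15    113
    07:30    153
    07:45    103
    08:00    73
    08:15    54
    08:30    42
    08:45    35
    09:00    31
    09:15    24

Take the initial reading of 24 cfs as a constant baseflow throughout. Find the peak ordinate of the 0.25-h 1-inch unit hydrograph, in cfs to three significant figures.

U_p ≈ 108 cfs

Direct runoff: 0.0, 8.0, 34.0, 89.0, 129.0, 79.0, 49.0, 30.0, 18.0, 11.0, 7.0, 0.0 cfs; ΣQ_DR = 454.0 cfs, peak = 129.0 cfs.
Runoff depth d = ΣQ_DR·Δt / A = 454.0 × 900 / (0.147 mi²) = 1.196 in.
The 1-inch UH is the DRH scaled by (1 in)/d, so U_p = 129.0 × 1/1.196 = 108 cfs.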